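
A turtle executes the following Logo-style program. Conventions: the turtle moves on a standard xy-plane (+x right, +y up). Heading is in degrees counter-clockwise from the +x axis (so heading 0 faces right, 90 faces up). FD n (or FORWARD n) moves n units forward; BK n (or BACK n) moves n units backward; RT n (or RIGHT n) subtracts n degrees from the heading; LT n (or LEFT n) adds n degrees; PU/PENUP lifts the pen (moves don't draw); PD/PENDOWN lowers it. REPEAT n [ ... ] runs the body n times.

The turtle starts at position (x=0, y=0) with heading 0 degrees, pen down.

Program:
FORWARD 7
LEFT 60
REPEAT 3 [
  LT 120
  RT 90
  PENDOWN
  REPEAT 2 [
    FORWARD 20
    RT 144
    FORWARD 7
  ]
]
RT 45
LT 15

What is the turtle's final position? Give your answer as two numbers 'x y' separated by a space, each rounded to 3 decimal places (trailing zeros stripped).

Executing turtle program step by step:
Start: pos=(0,0), heading=0, pen down
FD 7: (0,0) -> (7,0) [heading=0, draw]
LT 60: heading 0 -> 60
REPEAT 3 [
  -- iteration 1/3 --
  LT 120: heading 60 -> 180
  RT 90: heading 180 -> 90
  PD: pen down
  REPEAT 2 [
    -- iteration 1/2 --
    FD 20: (7,0) -> (7,20) [heading=90, draw]
    RT 144: heading 90 -> 306
    FD 7: (7,20) -> (11.114,14.337) [heading=306, draw]
    -- iteration 2/2 --
    FD 20: (11.114,14.337) -> (22.87,-1.843) [heading=306, draw]
    RT 144: heading 306 -> 162
    FD 7: (22.87,-1.843) -> (16.213,0.32) [heading=162, draw]
  ]
  -- iteration 2/3 --
  LT 120: heading 162 -> 282
  RT 90: heading 282 -> 192
  PD: pen down
  REPEAT 2 [
    -- iteration 1/2 --
    FD 20: (16.213,0.32) -> (-3.35,-3.839) [heading=192, draw]
    RT 144: heading 192 -> 48
    FD 7: (-3.35,-3.839) -> (1.334,1.363) [heading=48, draw]
    -- iteration 2/2 --
    FD 20: (1.334,1.363) -> (14.716,16.226) [heading=48, draw]
    RT 144: heading 48 -> 264
    FD 7: (14.716,16.226) -> (13.985,9.265) [heading=264, draw]
  ]
  -- iteration 3/3 --
  LT 120: heading 264 -> 24
  RT 90: heading 24 -> 294
  PD: pen down
  REPEAT 2 [
    -- iteration 1/2 --
    FD 20: (13.985,9.265) -> (22.119,-9.006) [heading=294, draw]
    RT 144: heading 294 -> 150
    FD 7: (22.119,-9.006) -> (16.057,-5.506) [heading=150, draw]
    -- iteration 2/2 --
    FD 20: (16.057,-5.506) -> (-1.263,4.494) [heading=150, draw]
    RT 144: heading 150 -> 6
    FD 7: (-1.263,4.494) -> (5.698,5.225) [heading=6, draw]
  ]
]
RT 45: heading 6 -> 321
LT 15: heading 321 -> 336
Final: pos=(5.698,5.225), heading=336, 13 segment(s) drawn

Answer: 5.698 5.225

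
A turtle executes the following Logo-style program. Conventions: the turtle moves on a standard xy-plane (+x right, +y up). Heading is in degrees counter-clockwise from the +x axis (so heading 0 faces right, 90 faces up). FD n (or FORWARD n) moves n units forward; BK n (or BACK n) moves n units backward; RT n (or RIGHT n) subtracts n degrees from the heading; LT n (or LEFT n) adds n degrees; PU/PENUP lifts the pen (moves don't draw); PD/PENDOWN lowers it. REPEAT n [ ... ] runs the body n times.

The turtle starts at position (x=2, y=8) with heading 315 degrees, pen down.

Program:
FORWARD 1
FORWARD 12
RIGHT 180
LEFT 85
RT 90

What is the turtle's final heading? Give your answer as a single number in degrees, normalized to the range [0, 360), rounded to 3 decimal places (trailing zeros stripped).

Answer: 130

Derivation:
Executing turtle program step by step:
Start: pos=(2,8), heading=315, pen down
FD 1: (2,8) -> (2.707,7.293) [heading=315, draw]
FD 12: (2.707,7.293) -> (11.192,-1.192) [heading=315, draw]
RT 180: heading 315 -> 135
LT 85: heading 135 -> 220
RT 90: heading 220 -> 130
Final: pos=(11.192,-1.192), heading=130, 2 segment(s) drawn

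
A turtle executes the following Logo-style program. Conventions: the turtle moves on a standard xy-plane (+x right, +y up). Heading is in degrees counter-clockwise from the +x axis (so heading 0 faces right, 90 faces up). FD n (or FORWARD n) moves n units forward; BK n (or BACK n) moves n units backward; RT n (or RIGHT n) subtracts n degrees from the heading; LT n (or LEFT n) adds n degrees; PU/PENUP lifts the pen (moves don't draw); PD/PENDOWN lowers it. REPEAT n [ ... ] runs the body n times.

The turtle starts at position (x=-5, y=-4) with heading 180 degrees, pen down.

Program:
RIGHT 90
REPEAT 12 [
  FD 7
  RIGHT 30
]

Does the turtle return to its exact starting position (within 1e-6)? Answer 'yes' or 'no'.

Answer: yes

Derivation:
Executing turtle program step by step:
Start: pos=(-5,-4), heading=180, pen down
RT 90: heading 180 -> 90
REPEAT 12 [
  -- iteration 1/12 --
  FD 7: (-5,-4) -> (-5,3) [heading=90, draw]
  RT 30: heading 90 -> 60
  -- iteration 2/12 --
  FD 7: (-5,3) -> (-1.5,9.062) [heading=60, draw]
  RT 30: heading 60 -> 30
  -- iteration 3/12 --
  FD 7: (-1.5,9.062) -> (4.562,12.562) [heading=30, draw]
  RT 30: heading 30 -> 0
  -- iteration 4/12 --
  FD 7: (4.562,12.562) -> (11.562,12.562) [heading=0, draw]
  RT 30: heading 0 -> 330
  -- iteration 5/12 --
  FD 7: (11.562,12.562) -> (17.624,9.062) [heading=330, draw]
  RT 30: heading 330 -> 300
  -- iteration 6/12 --
  FD 7: (17.624,9.062) -> (21.124,3) [heading=300, draw]
  RT 30: heading 300 -> 270
  -- iteration 7/12 --
  FD 7: (21.124,3) -> (21.124,-4) [heading=270, draw]
  RT 30: heading 270 -> 240
  -- iteration 8/12 --
  FD 7: (21.124,-4) -> (17.624,-10.062) [heading=240, draw]
  RT 30: heading 240 -> 210
  -- iteration 9/12 --
  FD 7: (17.624,-10.062) -> (11.562,-13.562) [heading=210, draw]
  RT 30: heading 210 -> 180
  -- iteration 10/12 --
  FD 7: (11.562,-13.562) -> (4.562,-13.562) [heading=180, draw]
  RT 30: heading 180 -> 150
  -- iteration 11/12 --
  FD 7: (4.562,-13.562) -> (-1.5,-10.062) [heading=150, draw]
  RT 30: heading 150 -> 120
  -- iteration 12/12 --
  FD 7: (-1.5,-10.062) -> (-5,-4) [heading=120, draw]
  RT 30: heading 120 -> 90
]
Final: pos=(-5,-4), heading=90, 12 segment(s) drawn

Start position: (-5, -4)
Final position: (-5, -4)
Distance = 0; < 1e-6 -> CLOSED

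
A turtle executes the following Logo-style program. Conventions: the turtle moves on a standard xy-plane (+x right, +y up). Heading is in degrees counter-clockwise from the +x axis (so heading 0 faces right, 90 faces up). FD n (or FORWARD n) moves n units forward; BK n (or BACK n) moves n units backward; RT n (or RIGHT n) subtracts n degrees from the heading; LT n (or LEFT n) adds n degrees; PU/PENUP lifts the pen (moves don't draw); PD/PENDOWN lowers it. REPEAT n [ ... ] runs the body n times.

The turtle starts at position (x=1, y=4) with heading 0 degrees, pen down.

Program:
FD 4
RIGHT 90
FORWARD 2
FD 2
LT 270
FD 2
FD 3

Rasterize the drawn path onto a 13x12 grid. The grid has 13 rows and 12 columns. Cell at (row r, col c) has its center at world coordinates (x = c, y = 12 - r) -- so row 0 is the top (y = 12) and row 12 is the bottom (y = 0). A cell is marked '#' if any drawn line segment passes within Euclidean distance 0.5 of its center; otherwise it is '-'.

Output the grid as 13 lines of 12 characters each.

Segment 0: (1,4) -> (5,4)
Segment 1: (5,4) -> (5,2)
Segment 2: (5,2) -> (5,0)
Segment 3: (5,0) -> (3,0)
Segment 4: (3,0) -> (0,0)

Answer: ------------
------------
------------
------------
------------
------------
------------
------------
-#####------
-----#------
-----#------
-----#------
######------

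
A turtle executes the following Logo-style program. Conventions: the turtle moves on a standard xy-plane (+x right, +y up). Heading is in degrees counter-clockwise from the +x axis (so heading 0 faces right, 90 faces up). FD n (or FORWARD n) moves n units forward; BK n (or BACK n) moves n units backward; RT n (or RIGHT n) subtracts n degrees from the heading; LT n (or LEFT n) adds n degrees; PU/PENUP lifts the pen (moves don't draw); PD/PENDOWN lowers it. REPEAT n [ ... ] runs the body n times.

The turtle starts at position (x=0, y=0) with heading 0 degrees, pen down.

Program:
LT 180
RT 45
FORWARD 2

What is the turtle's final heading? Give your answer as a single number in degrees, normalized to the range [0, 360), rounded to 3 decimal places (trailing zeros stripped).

Executing turtle program step by step:
Start: pos=(0,0), heading=0, pen down
LT 180: heading 0 -> 180
RT 45: heading 180 -> 135
FD 2: (0,0) -> (-1.414,1.414) [heading=135, draw]
Final: pos=(-1.414,1.414), heading=135, 1 segment(s) drawn

Answer: 135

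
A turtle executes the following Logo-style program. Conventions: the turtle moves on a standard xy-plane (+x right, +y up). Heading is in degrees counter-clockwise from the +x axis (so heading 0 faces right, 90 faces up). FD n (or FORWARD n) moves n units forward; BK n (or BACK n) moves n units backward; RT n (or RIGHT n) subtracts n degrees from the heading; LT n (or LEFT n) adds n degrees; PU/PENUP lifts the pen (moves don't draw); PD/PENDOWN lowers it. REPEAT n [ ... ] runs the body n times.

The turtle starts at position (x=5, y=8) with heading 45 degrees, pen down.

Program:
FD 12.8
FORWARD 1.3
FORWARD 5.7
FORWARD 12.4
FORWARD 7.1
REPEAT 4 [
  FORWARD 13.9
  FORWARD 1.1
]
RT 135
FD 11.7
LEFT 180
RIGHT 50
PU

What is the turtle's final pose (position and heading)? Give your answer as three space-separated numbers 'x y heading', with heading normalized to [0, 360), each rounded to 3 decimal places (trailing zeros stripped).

Answer: 75.216 66.516 40

Derivation:
Executing turtle program step by step:
Start: pos=(5,8), heading=45, pen down
FD 12.8: (5,8) -> (14.051,17.051) [heading=45, draw]
FD 1.3: (14.051,17.051) -> (14.97,17.97) [heading=45, draw]
FD 5.7: (14.97,17.97) -> (19.001,22.001) [heading=45, draw]
FD 12.4: (19.001,22.001) -> (27.769,30.769) [heading=45, draw]
FD 7.1: (27.769,30.769) -> (32.789,35.789) [heading=45, draw]
REPEAT 4 [
  -- iteration 1/4 --
  FD 13.9: (32.789,35.789) -> (42.618,45.618) [heading=45, draw]
  FD 1.1: (42.618,45.618) -> (43.396,46.396) [heading=45, draw]
  -- iteration 2/4 --
  FD 13.9: (43.396,46.396) -> (53.225,56.225) [heading=45, draw]
  FD 1.1: (53.225,56.225) -> (54.002,57.002) [heading=45, draw]
  -- iteration 3/4 --
  FD 13.9: (54.002,57.002) -> (63.831,66.831) [heading=45, draw]
  FD 1.1: (63.831,66.831) -> (64.609,67.609) [heading=45, draw]
  -- iteration 4/4 --
  FD 13.9: (64.609,67.609) -> (74.438,77.438) [heading=45, draw]
  FD 1.1: (74.438,77.438) -> (75.216,78.216) [heading=45, draw]
]
RT 135: heading 45 -> 270
FD 11.7: (75.216,78.216) -> (75.216,66.516) [heading=270, draw]
LT 180: heading 270 -> 90
RT 50: heading 90 -> 40
PU: pen up
Final: pos=(75.216,66.516), heading=40, 14 segment(s) drawn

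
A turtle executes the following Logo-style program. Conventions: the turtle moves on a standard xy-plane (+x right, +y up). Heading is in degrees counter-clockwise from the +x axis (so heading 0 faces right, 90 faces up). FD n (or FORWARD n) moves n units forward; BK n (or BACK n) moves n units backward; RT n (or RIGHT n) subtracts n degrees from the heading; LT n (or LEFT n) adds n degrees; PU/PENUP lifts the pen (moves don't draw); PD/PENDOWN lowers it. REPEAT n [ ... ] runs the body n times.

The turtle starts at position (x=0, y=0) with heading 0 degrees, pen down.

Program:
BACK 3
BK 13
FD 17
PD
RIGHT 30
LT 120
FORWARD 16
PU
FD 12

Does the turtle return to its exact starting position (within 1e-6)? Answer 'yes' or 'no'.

Answer: no

Derivation:
Executing turtle program step by step:
Start: pos=(0,0), heading=0, pen down
BK 3: (0,0) -> (-3,0) [heading=0, draw]
BK 13: (-3,0) -> (-16,0) [heading=0, draw]
FD 17: (-16,0) -> (1,0) [heading=0, draw]
PD: pen down
RT 30: heading 0 -> 330
LT 120: heading 330 -> 90
FD 16: (1,0) -> (1,16) [heading=90, draw]
PU: pen up
FD 12: (1,16) -> (1,28) [heading=90, move]
Final: pos=(1,28), heading=90, 4 segment(s) drawn

Start position: (0, 0)
Final position: (1, 28)
Distance = 28.018; >= 1e-6 -> NOT closed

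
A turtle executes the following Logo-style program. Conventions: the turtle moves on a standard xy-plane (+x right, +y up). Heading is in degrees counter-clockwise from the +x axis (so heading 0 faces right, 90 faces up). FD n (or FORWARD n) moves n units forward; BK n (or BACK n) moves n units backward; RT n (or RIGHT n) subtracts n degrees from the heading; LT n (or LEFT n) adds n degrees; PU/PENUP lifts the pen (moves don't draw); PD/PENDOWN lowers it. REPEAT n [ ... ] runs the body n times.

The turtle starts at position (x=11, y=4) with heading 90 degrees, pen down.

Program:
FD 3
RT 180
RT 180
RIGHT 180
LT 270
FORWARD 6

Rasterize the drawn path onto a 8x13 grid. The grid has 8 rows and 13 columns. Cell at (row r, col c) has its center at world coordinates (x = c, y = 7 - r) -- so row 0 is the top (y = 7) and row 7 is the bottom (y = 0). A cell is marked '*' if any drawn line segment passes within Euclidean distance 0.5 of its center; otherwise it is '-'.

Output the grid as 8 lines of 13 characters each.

Segment 0: (11,4) -> (11,7)
Segment 1: (11,7) -> (5,7)

Answer: -----*******-
-----------*-
-----------*-
-----------*-
-------------
-------------
-------------
-------------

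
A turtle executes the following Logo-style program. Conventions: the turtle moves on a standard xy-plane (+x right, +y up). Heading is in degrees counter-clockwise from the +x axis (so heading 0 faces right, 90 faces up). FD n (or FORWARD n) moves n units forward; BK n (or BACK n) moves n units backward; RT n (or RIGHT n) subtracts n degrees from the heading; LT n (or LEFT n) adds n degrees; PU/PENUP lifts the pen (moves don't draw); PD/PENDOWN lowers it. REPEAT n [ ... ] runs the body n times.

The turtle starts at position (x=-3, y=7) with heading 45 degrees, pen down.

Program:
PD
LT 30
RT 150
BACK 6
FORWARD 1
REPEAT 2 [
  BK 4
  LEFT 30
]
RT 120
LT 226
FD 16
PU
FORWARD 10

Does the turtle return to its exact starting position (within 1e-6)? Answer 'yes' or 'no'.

Executing turtle program step by step:
Start: pos=(-3,7), heading=45, pen down
PD: pen down
LT 30: heading 45 -> 75
RT 150: heading 75 -> 285
BK 6: (-3,7) -> (-4.553,12.796) [heading=285, draw]
FD 1: (-4.553,12.796) -> (-4.294,11.83) [heading=285, draw]
REPEAT 2 [
  -- iteration 1/2 --
  BK 4: (-4.294,11.83) -> (-5.329,15.693) [heading=285, draw]
  LT 30: heading 285 -> 315
  -- iteration 2/2 --
  BK 4: (-5.329,15.693) -> (-8.158,18.522) [heading=315, draw]
  LT 30: heading 315 -> 345
]
RT 120: heading 345 -> 225
LT 226: heading 225 -> 91
FD 16: (-8.158,18.522) -> (-8.437,34.519) [heading=91, draw]
PU: pen up
FD 10: (-8.437,34.519) -> (-8.612,44.518) [heading=91, move]
Final: pos=(-8.612,44.518), heading=91, 5 segment(s) drawn

Start position: (-3, 7)
Final position: (-8.612, 44.518)
Distance = 37.935; >= 1e-6 -> NOT closed

Answer: no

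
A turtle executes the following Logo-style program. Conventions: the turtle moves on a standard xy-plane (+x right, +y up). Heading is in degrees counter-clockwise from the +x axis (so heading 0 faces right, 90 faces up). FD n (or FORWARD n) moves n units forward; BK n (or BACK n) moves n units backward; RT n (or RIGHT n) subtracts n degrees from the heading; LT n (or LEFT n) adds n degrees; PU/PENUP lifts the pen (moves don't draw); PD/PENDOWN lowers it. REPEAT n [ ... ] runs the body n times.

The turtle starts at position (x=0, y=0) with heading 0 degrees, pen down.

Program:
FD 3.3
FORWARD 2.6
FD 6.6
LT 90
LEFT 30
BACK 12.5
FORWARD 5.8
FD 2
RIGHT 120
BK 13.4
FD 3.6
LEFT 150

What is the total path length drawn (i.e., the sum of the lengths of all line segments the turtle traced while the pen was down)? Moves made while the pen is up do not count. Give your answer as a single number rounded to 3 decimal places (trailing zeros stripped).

Answer: 49.8

Derivation:
Executing turtle program step by step:
Start: pos=(0,0), heading=0, pen down
FD 3.3: (0,0) -> (3.3,0) [heading=0, draw]
FD 2.6: (3.3,0) -> (5.9,0) [heading=0, draw]
FD 6.6: (5.9,0) -> (12.5,0) [heading=0, draw]
LT 90: heading 0 -> 90
LT 30: heading 90 -> 120
BK 12.5: (12.5,0) -> (18.75,-10.825) [heading=120, draw]
FD 5.8: (18.75,-10.825) -> (15.85,-5.802) [heading=120, draw]
FD 2: (15.85,-5.802) -> (14.85,-4.07) [heading=120, draw]
RT 120: heading 120 -> 0
BK 13.4: (14.85,-4.07) -> (1.45,-4.07) [heading=0, draw]
FD 3.6: (1.45,-4.07) -> (5.05,-4.07) [heading=0, draw]
LT 150: heading 0 -> 150
Final: pos=(5.05,-4.07), heading=150, 8 segment(s) drawn

Segment lengths:
  seg 1: (0,0) -> (3.3,0), length = 3.3
  seg 2: (3.3,0) -> (5.9,0), length = 2.6
  seg 3: (5.9,0) -> (12.5,0), length = 6.6
  seg 4: (12.5,0) -> (18.75,-10.825), length = 12.5
  seg 5: (18.75,-10.825) -> (15.85,-5.802), length = 5.8
  seg 6: (15.85,-5.802) -> (14.85,-4.07), length = 2
  seg 7: (14.85,-4.07) -> (1.45,-4.07), length = 13.4
  seg 8: (1.45,-4.07) -> (5.05,-4.07), length = 3.6
Total = 49.8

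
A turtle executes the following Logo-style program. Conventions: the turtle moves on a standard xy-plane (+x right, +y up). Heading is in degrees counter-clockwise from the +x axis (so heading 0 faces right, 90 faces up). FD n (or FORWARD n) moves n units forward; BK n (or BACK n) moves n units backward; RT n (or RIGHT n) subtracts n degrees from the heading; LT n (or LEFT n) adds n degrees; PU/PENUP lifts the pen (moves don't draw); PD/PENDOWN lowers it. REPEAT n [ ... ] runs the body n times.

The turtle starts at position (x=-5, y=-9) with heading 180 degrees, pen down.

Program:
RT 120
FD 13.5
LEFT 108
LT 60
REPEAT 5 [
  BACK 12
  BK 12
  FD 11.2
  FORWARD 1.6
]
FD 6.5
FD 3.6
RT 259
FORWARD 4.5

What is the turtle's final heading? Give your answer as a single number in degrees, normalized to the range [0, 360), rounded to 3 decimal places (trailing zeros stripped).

Executing turtle program step by step:
Start: pos=(-5,-9), heading=180, pen down
RT 120: heading 180 -> 60
FD 13.5: (-5,-9) -> (1.75,2.691) [heading=60, draw]
LT 108: heading 60 -> 168
LT 60: heading 168 -> 228
REPEAT 5 [
  -- iteration 1/5 --
  BK 12: (1.75,2.691) -> (9.78,11.609) [heading=228, draw]
  BK 12: (9.78,11.609) -> (17.809,20.527) [heading=228, draw]
  FD 11.2: (17.809,20.527) -> (10.315,12.204) [heading=228, draw]
  FD 1.6: (10.315,12.204) -> (9.244,11.015) [heading=228, draw]
  -- iteration 2/5 --
  BK 12: (9.244,11.015) -> (17.274,19.932) [heading=228, draw]
  BK 12: (17.274,19.932) -> (25.303,28.85) [heading=228, draw]
  FD 11.2: (25.303,28.85) -> (17.809,20.527) [heading=228, draw]
  FD 1.6: (17.809,20.527) -> (16.739,19.338) [heading=228, draw]
  -- iteration 3/5 --
  BK 12: (16.739,19.338) -> (24.768,28.256) [heading=228, draw]
  BK 12: (24.768,28.256) -> (32.798,37.173) [heading=228, draw]
  FD 11.2: (32.798,37.173) -> (25.303,28.85) [heading=228, draw]
  FD 1.6: (25.303,28.85) -> (24.233,27.661) [heading=228, draw]
  -- iteration 4/5 --
  BK 12: (24.233,27.661) -> (32.262,36.579) [heading=228, draw]
  BK 12: (32.262,36.579) -> (40.292,45.496) [heading=228, draw]
  FD 11.2: (40.292,45.496) -> (32.798,37.173) [heading=228, draw]
  FD 1.6: (32.798,37.173) -> (31.727,35.984) [heading=228, draw]
  -- iteration 5/5 --
  BK 12: (31.727,35.984) -> (39.757,44.902) [heading=228, draw]
  BK 12: (39.757,44.902) -> (47.786,53.82) [heading=228, draw]
  FD 11.2: (47.786,53.82) -> (40.292,45.496) [heading=228, draw]
  FD 1.6: (40.292,45.496) -> (39.221,44.307) [heading=228, draw]
]
FD 6.5: (39.221,44.307) -> (34.872,39.477) [heading=228, draw]
FD 3.6: (34.872,39.477) -> (32.463,36.802) [heading=228, draw]
RT 259: heading 228 -> 329
FD 4.5: (32.463,36.802) -> (36.32,34.484) [heading=329, draw]
Final: pos=(36.32,34.484), heading=329, 24 segment(s) drawn

Answer: 329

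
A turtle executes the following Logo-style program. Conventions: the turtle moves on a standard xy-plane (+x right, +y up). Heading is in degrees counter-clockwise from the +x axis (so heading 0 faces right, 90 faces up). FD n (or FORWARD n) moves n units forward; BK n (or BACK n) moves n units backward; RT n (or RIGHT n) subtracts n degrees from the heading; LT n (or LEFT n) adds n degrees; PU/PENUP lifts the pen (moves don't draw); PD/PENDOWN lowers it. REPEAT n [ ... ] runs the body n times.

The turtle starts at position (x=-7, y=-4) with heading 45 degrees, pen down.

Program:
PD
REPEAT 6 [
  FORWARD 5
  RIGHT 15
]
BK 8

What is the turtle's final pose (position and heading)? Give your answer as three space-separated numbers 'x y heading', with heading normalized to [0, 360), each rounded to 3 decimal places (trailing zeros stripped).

Executing turtle program step by step:
Start: pos=(-7,-4), heading=45, pen down
PD: pen down
REPEAT 6 [
  -- iteration 1/6 --
  FD 5: (-7,-4) -> (-3.464,-0.464) [heading=45, draw]
  RT 15: heading 45 -> 30
  -- iteration 2/6 --
  FD 5: (-3.464,-0.464) -> (0.866,2.036) [heading=30, draw]
  RT 15: heading 30 -> 15
  -- iteration 3/6 --
  FD 5: (0.866,2.036) -> (5.695,3.33) [heading=15, draw]
  RT 15: heading 15 -> 0
  -- iteration 4/6 --
  FD 5: (5.695,3.33) -> (10.695,3.33) [heading=0, draw]
  RT 15: heading 0 -> 345
  -- iteration 5/6 --
  FD 5: (10.695,3.33) -> (15.525,2.036) [heading=345, draw]
  RT 15: heading 345 -> 330
  -- iteration 6/6 --
  FD 5: (15.525,2.036) -> (19.855,-0.464) [heading=330, draw]
  RT 15: heading 330 -> 315
]
BK 8: (19.855,-0.464) -> (14.198,5.192) [heading=315, draw]
Final: pos=(14.198,5.192), heading=315, 7 segment(s) drawn

Answer: 14.198 5.192 315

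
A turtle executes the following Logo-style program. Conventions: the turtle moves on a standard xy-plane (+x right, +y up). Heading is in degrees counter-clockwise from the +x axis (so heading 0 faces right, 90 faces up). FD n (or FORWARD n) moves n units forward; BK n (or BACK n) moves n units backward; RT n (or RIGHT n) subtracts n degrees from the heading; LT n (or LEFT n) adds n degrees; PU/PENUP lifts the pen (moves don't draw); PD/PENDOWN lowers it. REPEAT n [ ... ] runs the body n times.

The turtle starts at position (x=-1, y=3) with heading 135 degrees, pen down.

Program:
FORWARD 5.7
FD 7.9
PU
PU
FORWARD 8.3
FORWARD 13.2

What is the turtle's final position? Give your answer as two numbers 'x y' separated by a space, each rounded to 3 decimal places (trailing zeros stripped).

Answer: -25.819 27.819

Derivation:
Executing turtle program step by step:
Start: pos=(-1,3), heading=135, pen down
FD 5.7: (-1,3) -> (-5.031,7.031) [heading=135, draw]
FD 7.9: (-5.031,7.031) -> (-10.617,12.617) [heading=135, draw]
PU: pen up
PU: pen up
FD 8.3: (-10.617,12.617) -> (-16.486,18.486) [heading=135, move]
FD 13.2: (-16.486,18.486) -> (-25.819,27.819) [heading=135, move]
Final: pos=(-25.819,27.819), heading=135, 2 segment(s) drawn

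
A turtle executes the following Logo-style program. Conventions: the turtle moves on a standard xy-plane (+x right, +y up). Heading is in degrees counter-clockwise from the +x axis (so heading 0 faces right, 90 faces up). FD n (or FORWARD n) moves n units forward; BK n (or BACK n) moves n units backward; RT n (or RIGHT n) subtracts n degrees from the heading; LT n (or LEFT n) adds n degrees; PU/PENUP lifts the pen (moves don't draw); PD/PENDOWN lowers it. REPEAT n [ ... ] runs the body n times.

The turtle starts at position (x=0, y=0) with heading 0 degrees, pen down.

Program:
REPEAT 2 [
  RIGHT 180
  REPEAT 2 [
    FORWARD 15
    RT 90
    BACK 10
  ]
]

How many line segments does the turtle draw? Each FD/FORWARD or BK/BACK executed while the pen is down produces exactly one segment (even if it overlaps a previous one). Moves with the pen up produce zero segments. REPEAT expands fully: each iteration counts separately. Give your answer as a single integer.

Answer: 8

Derivation:
Executing turtle program step by step:
Start: pos=(0,0), heading=0, pen down
REPEAT 2 [
  -- iteration 1/2 --
  RT 180: heading 0 -> 180
  REPEAT 2 [
    -- iteration 1/2 --
    FD 15: (0,0) -> (-15,0) [heading=180, draw]
    RT 90: heading 180 -> 90
    BK 10: (-15,0) -> (-15,-10) [heading=90, draw]
    -- iteration 2/2 --
    FD 15: (-15,-10) -> (-15,5) [heading=90, draw]
    RT 90: heading 90 -> 0
    BK 10: (-15,5) -> (-25,5) [heading=0, draw]
  ]
  -- iteration 2/2 --
  RT 180: heading 0 -> 180
  REPEAT 2 [
    -- iteration 1/2 --
    FD 15: (-25,5) -> (-40,5) [heading=180, draw]
    RT 90: heading 180 -> 90
    BK 10: (-40,5) -> (-40,-5) [heading=90, draw]
    -- iteration 2/2 --
    FD 15: (-40,-5) -> (-40,10) [heading=90, draw]
    RT 90: heading 90 -> 0
    BK 10: (-40,10) -> (-50,10) [heading=0, draw]
  ]
]
Final: pos=(-50,10), heading=0, 8 segment(s) drawn
Segments drawn: 8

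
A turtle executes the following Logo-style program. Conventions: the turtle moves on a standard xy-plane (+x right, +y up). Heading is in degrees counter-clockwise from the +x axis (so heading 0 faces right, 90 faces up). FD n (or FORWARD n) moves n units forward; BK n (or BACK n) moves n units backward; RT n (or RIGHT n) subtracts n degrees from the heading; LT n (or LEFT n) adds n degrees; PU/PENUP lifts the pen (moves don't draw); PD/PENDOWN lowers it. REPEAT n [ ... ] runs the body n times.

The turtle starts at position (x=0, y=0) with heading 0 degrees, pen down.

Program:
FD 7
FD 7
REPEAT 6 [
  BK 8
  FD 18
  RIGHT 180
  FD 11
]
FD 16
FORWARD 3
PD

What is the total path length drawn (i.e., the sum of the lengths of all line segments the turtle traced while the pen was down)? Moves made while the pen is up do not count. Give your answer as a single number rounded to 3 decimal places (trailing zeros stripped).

Answer: 255

Derivation:
Executing turtle program step by step:
Start: pos=(0,0), heading=0, pen down
FD 7: (0,0) -> (7,0) [heading=0, draw]
FD 7: (7,0) -> (14,0) [heading=0, draw]
REPEAT 6 [
  -- iteration 1/6 --
  BK 8: (14,0) -> (6,0) [heading=0, draw]
  FD 18: (6,0) -> (24,0) [heading=0, draw]
  RT 180: heading 0 -> 180
  FD 11: (24,0) -> (13,0) [heading=180, draw]
  -- iteration 2/6 --
  BK 8: (13,0) -> (21,0) [heading=180, draw]
  FD 18: (21,0) -> (3,0) [heading=180, draw]
  RT 180: heading 180 -> 0
  FD 11: (3,0) -> (14,0) [heading=0, draw]
  -- iteration 3/6 --
  BK 8: (14,0) -> (6,0) [heading=0, draw]
  FD 18: (6,0) -> (24,0) [heading=0, draw]
  RT 180: heading 0 -> 180
  FD 11: (24,0) -> (13,0) [heading=180, draw]
  -- iteration 4/6 --
  BK 8: (13,0) -> (21,0) [heading=180, draw]
  FD 18: (21,0) -> (3,0) [heading=180, draw]
  RT 180: heading 180 -> 0
  FD 11: (3,0) -> (14,0) [heading=0, draw]
  -- iteration 5/6 --
  BK 8: (14,0) -> (6,0) [heading=0, draw]
  FD 18: (6,0) -> (24,0) [heading=0, draw]
  RT 180: heading 0 -> 180
  FD 11: (24,0) -> (13,0) [heading=180, draw]
  -- iteration 6/6 --
  BK 8: (13,0) -> (21,0) [heading=180, draw]
  FD 18: (21,0) -> (3,0) [heading=180, draw]
  RT 180: heading 180 -> 0
  FD 11: (3,0) -> (14,0) [heading=0, draw]
]
FD 16: (14,0) -> (30,0) [heading=0, draw]
FD 3: (30,0) -> (33,0) [heading=0, draw]
PD: pen down
Final: pos=(33,0), heading=0, 22 segment(s) drawn

Segment lengths:
  seg 1: (0,0) -> (7,0), length = 7
  seg 2: (7,0) -> (14,0), length = 7
  seg 3: (14,0) -> (6,0), length = 8
  seg 4: (6,0) -> (24,0), length = 18
  seg 5: (24,0) -> (13,0), length = 11
  seg 6: (13,0) -> (21,0), length = 8
  seg 7: (21,0) -> (3,0), length = 18
  seg 8: (3,0) -> (14,0), length = 11
  seg 9: (14,0) -> (6,0), length = 8
  seg 10: (6,0) -> (24,0), length = 18
  seg 11: (24,0) -> (13,0), length = 11
  seg 12: (13,0) -> (21,0), length = 8
  seg 13: (21,0) -> (3,0), length = 18
  seg 14: (3,0) -> (14,0), length = 11
  seg 15: (14,0) -> (6,0), length = 8
  seg 16: (6,0) -> (24,0), length = 18
  seg 17: (24,0) -> (13,0), length = 11
  seg 18: (13,0) -> (21,0), length = 8
  seg 19: (21,0) -> (3,0), length = 18
  seg 20: (3,0) -> (14,0), length = 11
  seg 21: (14,0) -> (30,0), length = 16
  seg 22: (30,0) -> (33,0), length = 3
Total = 255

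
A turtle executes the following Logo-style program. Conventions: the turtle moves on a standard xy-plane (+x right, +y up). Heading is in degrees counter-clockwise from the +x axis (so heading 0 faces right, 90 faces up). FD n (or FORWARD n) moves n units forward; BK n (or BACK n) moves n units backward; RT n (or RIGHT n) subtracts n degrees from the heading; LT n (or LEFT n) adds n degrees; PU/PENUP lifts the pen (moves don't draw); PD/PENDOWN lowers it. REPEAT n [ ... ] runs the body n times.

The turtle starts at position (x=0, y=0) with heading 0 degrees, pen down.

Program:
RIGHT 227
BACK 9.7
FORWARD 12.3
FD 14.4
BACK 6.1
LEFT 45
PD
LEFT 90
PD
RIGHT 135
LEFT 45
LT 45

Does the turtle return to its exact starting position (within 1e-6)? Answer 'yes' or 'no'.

Answer: no

Derivation:
Executing turtle program step by step:
Start: pos=(0,0), heading=0, pen down
RT 227: heading 0 -> 133
BK 9.7: (0,0) -> (6.615,-7.094) [heading=133, draw]
FD 12.3: (6.615,-7.094) -> (-1.773,1.902) [heading=133, draw]
FD 14.4: (-1.773,1.902) -> (-11.594,12.433) [heading=133, draw]
BK 6.1: (-11.594,12.433) -> (-7.434,7.972) [heading=133, draw]
LT 45: heading 133 -> 178
PD: pen down
LT 90: heading 178 -> 268
PD: pen down
RT 135: heading 268 -> 133
LT 45: heading 133 -> 178
LT 45: heading 178 -> 223
Final: pos=(-7.434,7.972), heading=223, 4 segment(s) drawn

Start position: (0, 0)
Final position: (-7.434, 7.972)
Distance = 10.9; >= 1e-6 -> NOT closed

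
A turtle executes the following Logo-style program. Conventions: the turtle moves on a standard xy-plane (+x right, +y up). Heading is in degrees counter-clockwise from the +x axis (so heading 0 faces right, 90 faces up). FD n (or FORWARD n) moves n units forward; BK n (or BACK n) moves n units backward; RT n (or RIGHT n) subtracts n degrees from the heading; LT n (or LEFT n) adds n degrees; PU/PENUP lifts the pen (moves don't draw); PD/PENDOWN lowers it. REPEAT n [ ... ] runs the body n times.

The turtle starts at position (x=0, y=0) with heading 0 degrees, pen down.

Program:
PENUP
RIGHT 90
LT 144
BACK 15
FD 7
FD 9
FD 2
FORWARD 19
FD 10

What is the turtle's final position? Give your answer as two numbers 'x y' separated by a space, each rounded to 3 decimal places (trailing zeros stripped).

Answer: 18.809 25.889

Derivation:
Executing turtle program step by step:
Start: pos=(0,0), heading=0, pen down
PU: pen up
RT 90: heading 0 -> 270
LT 144: heading 270 -> 54
BK 15: (0,0) -> (-8.817,-12.135) [heading=54, move]
FD 7: (-8.817,-12.135) -> (-4.702,-6.472) [heading=54, move]
FD 9: (-4.702,-6.472) -> (0.588,0.809) [heading=54, move]
FD 2: (0.588,0.809) -> (1.763,2.427) [heading=54, move]
FD 19: (1.763,2.427) -> (12.931,17.798) [heading=54, move]
FD 10: (12.931,17.798) -> (18.809,25.889) [heading=54, move]
Final: pos=(18.809,25.889), heading=54, 0 segment(s) drawn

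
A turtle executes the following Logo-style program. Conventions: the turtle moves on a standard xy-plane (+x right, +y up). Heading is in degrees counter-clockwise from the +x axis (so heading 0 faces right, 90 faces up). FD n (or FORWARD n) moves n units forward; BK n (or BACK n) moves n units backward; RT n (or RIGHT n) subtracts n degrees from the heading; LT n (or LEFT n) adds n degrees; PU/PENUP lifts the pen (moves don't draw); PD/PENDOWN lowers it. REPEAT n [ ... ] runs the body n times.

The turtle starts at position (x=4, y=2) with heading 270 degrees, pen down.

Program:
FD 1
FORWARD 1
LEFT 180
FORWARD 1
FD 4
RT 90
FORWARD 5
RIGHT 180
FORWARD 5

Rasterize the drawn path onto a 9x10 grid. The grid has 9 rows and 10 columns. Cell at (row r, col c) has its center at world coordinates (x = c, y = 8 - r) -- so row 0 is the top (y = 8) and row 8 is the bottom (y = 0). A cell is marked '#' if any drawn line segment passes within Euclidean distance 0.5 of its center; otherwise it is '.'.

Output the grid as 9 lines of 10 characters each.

Segment 0: (4,2) -> (4,1)
Segment 1: (4,1) -> (4,0)
Segment 2: (4,0) -> (4,1)
Segment 3: (4,1) -> (4,5)
Segment 4: (4,5) -> (9,5)
Segment 5: (9,5) -> (4,5)

Answer: ..........
..........
..........
....######
....#.....
....#.....
....#.....
....#.....
....#.....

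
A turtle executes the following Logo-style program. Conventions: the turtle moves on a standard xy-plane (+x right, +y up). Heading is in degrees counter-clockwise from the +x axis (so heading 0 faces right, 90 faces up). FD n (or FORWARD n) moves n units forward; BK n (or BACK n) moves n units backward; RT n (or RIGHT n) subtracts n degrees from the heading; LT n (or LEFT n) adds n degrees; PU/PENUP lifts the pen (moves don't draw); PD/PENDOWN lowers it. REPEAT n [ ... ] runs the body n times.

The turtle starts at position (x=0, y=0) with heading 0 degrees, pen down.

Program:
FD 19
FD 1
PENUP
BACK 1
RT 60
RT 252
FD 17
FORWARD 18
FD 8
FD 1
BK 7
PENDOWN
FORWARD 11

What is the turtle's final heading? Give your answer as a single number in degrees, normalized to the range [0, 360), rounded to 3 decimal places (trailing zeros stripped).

Executing turtle program step by step:
Start: pos=(0,0), heading=0, pen down
FD 19: (0,0) -> (19,0) [heading=0, draw]
FD 1: (19,0) -> (20,0) [heading=0, draw]
PU: pen up
BK 1: (20,0) -> (19,0) [heading=0, move]
RT 60: heading 0 -> 300
RT 252: heading 300 -> 48
FD 17: (19,0) -> (30.375,12.633) [heading=48, move]
FD 18: (30.375,12.633) -> (42.42,26.01) [heading=48, move]
FD 8: (42.42,26.01) -> (47.773,31.955) [heading=48, move]
FD 1: (47.773,31.955) -> (48.442,32.698) [heading=48, move]
BK 7: (48.442,32.698) -> (43.758,27.496) [heading=48, move]
PD: pen down
FD 11: (43.758,27.496) -> (51.118,35.671) [heading=48, draw]
Final: pos=(51.118,35.671), heading=48, 3 segment(s) drawn

Answer: 48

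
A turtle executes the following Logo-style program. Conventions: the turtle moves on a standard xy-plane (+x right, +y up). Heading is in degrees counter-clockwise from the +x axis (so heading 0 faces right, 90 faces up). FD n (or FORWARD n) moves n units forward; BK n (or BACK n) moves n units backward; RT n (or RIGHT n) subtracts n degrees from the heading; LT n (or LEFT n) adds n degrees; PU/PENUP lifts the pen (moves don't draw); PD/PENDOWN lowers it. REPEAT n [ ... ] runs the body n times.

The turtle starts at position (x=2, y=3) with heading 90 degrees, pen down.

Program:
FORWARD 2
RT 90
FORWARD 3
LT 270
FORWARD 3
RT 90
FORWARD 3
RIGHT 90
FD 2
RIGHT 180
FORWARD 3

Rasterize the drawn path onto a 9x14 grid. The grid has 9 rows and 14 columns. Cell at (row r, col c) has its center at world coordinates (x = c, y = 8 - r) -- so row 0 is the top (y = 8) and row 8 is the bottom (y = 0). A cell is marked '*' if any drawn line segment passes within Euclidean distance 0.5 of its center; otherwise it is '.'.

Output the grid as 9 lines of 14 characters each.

Answer: ..............
..............
..............
..****........
..*..*........
..*..*........
..****........
..*...........
..............

Derivation:
Segment 0: (2,3) -> (2,5)
Segment 1: (2,5) -> (5,5)
Segment 2: (5,5) -> (5,2)
Segment 3: (5,2) -> (2,2)
Segment 4: (2,2) -> (2,4)
Segment 5: (2,4) -> (2,1)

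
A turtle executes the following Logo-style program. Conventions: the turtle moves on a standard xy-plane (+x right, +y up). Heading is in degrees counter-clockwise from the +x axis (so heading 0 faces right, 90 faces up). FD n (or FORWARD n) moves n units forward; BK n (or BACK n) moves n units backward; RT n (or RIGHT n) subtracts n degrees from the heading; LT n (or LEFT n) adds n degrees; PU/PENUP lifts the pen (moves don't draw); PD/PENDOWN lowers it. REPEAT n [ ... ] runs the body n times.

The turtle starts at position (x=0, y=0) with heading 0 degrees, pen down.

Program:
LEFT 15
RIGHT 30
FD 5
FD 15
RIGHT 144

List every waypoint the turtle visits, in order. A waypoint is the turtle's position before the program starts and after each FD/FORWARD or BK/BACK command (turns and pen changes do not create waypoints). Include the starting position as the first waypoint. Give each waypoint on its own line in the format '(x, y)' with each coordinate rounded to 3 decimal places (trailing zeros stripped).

Executing turtle program step by step:
Start: pos=(0,0), heading=0, pen down
LT 15: heading 0 -> 15
RT 30: heading 15 -> 345
FD 5: (0,0) -> (4.83,-1.294) [heading=345, draw]
FD 15: (4.83,-1.294) -> (19.319,-5.176) [heading=345, draw]
RT 144: heading 345 -> 201
Final: pos=(19.319,-5.176), heading=201, 2 segment(s) drawn
Waypoints (3 total):
(0, 0)
(4.83, -1.294)
(19.319, -5.176)

Answer: (0, 0)
(4.83, -1.294)
(19.319, -5.176)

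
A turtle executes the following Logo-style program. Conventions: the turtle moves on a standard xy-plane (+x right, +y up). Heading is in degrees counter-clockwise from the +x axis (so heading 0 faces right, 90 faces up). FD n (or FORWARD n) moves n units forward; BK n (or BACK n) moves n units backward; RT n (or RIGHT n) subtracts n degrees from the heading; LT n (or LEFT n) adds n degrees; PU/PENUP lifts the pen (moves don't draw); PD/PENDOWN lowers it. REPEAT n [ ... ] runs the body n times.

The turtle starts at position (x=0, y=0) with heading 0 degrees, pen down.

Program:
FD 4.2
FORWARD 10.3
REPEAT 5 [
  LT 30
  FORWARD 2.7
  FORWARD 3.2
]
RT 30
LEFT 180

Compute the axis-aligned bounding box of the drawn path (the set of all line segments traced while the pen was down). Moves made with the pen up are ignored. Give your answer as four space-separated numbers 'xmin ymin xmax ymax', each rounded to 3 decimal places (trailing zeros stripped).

Answer: 0 0 22.56 22.019

Derivation:
Executing turtle program step by step:
Start: pos=(0,0), heading=0, pen down
FD 4.2: (0,0) -> (4.2,0) [heading=0, draw]
FD 10.3: (4.2,0) -> (14.5,0) [heading=0, draw]
REPEAT 5 [
  -- iteration 1/5 --
  LT 30: heading 0 -> 30
  FD 2.7: (14.5,0) -> (16.838,1.35) [heading=30, draw]
  FD 3.2: (16.838,1.35) -> (19.61,2.95) [heading=30, draw]
  -- iteration 2/5 --
  LT 30: heading 30 -> 60
  FD 2.7: (19.61,2.95) -> (20.96,5.288) [heading=60, draw]
  FD 3.2: (20.96,5.288) -> (22.56,8.06) [heading=60, draw]
  -- iteration 3/5 --
  LT 30: heading 60 -> 90
  FD 2.7: (22.56,8.06) -> (22.56,10.76) [heading=90, draw]
  FD 3.2: (22.56,10.76) -> (22.56,13.96) [heading=90, draw]
  -- iteration 4/5 --
  LT 30: heading 90 -> 120
  FD 2.7: (22.56,13.96) -> (21.21,16.298) [heading=120, draw]
  FD 3.2: (21.21,16.298) -> (19.61,19.069) [heading=120, draw]
  -- iteration 5/5 --
  LT 30: heading 120 -> 150
  FD 2.7: (19.61,19.069) -> (17.271,20.419) [heading=150, draw]
  FD 3.2: (17.271,20.419) -> (14.5,22.019) [heading=150, draw]
]
RT 30: heading 150 -> 120
LT 180: heading 120 -> 300
Final: pos=(14.5,22.019), heading=300, 12 segment(s) drawn

Segment endpoints: x in {0, 4.2, 14.5, 14.5, 16.838, 17.271, 19.61, 19.61, 20.96, 21.21, 22.56}, y in {0, 1.35, 2.95, 5.288, 8.06, 10.76, 13.96, 16.298, 19.069, 20.419, 22.019}
xmin=0, ymin=0, xmax=22.56, ymax=22.019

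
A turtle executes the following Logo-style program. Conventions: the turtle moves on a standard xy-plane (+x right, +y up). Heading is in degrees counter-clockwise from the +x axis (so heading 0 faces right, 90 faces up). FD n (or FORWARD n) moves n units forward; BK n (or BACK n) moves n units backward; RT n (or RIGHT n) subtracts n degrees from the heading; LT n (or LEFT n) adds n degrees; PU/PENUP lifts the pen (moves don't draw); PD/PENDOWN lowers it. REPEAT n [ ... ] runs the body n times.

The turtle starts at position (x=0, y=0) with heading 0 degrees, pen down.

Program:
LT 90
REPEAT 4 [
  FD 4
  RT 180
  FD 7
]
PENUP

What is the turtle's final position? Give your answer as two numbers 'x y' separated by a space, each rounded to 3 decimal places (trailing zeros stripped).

Answer: 0 0

Derivation:
Executing turtle program step by step:
Start: pos=(0,0), heading=0, pen down
LT 90: heading 0 -> 90
REPEAT 4 [
  -- iteration 1/4 --
  FD 4: (0,0) -> (0,4) [heading=90, draw]
  RT 180: heading 90 -> 270
  FD 7: (0,4) -> (0,-3) [heading=270, draw]
  -- iteration 2/4 --
  FD 4: (0,-3) -> (0,-7) [heading=270, draw]
  RT 180: heading 270 -> 90
  FD 7: (0,-7) -> (0,0) [heading=90, draw]
  -- iteration 3/4 --
  FD 4: (0,0) -> (0,4) [heading=90, draw]
  RT 180: heading 90 -> 270
  FD 7: (0,4) -> (0,-3) [heading=270, draw]
  -- iteration 4/4 --
  FD 4: (0,-3) -> (0,-7) [heading=270, draw]
  RT 180: heading 270 -> 90
  FD 7: (0,-7) -> (0,0) [heading=90, draw]
]
PU: pen up
Final: pos=(0,0), heading=90, 8 segment(s) drawn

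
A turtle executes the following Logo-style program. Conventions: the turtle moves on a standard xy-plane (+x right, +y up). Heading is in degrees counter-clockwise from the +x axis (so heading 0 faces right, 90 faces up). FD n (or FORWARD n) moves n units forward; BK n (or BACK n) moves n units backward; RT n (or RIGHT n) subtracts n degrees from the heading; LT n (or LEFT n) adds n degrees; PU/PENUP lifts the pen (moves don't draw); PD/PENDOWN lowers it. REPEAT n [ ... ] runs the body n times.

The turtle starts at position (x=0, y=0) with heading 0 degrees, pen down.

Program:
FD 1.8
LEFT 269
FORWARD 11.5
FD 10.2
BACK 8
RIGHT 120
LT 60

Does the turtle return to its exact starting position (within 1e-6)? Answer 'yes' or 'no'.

Answer: no

Derivation:
Executing turtle program step by step:
Start: pos=(0,0), heading=0, pen down
FD 1.8: (0,0) -> (1.8,0) [heading=0, draw]
LT 269: heading 0 -> 269
FD 11.5: (1.8,0) -> (1.599,-11.498) [heading=269, draw]
FD 10.2: (1.599,-11.498) -> (1.421,-21.697) [heading=269, draw]
BK 8: (1.421,-21.697) -> (1.561,-13.698) [heading=269, draw]
RT 120: heading 269 -> 149
LT 60: heading 149 -> 209
Final: pos=(1.561,-13.698), heading=209, 4 segment(s) drawn

Start position: (0, 0)
Final position: (1.561, -13.698)
Distance = 13.787; >= 1e-6 -> NOT closed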